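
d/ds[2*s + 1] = 2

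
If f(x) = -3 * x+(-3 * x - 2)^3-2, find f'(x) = -81*x^2 - 108*x - 39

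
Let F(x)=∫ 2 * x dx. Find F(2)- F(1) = 3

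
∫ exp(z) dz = exp(z) + C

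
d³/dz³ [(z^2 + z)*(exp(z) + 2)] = z^2*exp(z) + 7*z*exp(z) + 9*exp(z)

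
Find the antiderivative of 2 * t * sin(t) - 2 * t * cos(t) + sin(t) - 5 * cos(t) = -sqrt(2)*(2*t + 3)*sin(t + pi/4) + C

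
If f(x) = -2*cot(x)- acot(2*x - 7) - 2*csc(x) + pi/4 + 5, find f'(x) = (4*x^2*cos(x)/sin(x)^2 + 4*x^2/sin(x)^2 - 28*x*cos(x)/sin(x)^2 - 28*x/sin(x)^2 + 1 + 50*cos(x)/sin(x)^2 + 50/sin(x)^2)/(2*x^2 - 14*x + 25)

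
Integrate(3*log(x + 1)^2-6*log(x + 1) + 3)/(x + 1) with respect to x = (log(x + 1) - 1)^3 + C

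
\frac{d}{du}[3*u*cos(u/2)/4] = -3*u*sin(u/2)/8 + 3*cos(u/2)/4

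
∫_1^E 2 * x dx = -1 + exp(2)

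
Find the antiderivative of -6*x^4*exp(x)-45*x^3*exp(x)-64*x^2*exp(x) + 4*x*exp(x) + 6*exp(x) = x*(-6*x^3 - 21*x^2 - x + 6)*exp(x) + C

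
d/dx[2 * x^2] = 4*x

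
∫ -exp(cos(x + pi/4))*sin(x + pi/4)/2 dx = exp(cos(x + pi/4))/2 + C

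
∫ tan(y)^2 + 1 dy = tan(y) + C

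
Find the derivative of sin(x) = cos(x)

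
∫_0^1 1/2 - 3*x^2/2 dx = 0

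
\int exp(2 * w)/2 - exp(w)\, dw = (exp(w) - 2)^2/4 + C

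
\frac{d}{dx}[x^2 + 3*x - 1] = 2*x + 3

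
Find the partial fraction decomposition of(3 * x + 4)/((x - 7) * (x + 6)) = 14/(13*(x + 6)) + 25/(13*(x - 7))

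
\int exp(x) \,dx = exp(x) + C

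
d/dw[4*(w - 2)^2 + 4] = 8*w - 16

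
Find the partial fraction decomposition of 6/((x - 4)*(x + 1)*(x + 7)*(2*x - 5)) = -16/(133*(2*x - 5)) - 1/(209*(x + 7)) + 1/(35*(x + 1)) + 2/(55*(x - 4))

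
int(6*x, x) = 3*x^2 + C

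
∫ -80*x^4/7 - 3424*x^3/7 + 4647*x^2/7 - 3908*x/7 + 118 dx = -16*x^5/7 - 856*x^4/7 + 1549*x^3/7 - 1954*x^2/7 + 118*x + C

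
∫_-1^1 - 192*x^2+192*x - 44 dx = -216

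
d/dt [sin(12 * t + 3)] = 12*cos(12*t + 3)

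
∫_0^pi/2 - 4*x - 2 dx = -pi^2/2 - pi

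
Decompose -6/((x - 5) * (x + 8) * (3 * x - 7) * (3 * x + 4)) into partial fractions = -27/(2090*(3*x + 4)) + 27/(1364*(3*x - 7)) + 3/(4030*(x + 8)) - 3/(988*(x - 5))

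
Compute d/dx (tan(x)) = cos(x)^(-2)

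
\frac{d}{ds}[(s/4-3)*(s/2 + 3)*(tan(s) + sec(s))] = (s^2*sin(s)/4 + s^2/4 - 3*s*sin(s)/2 + s*sin(2*s)/4 + s*cos(s)/2 - 3*s/2 - 18*sin(s) - 3*sin(2*s)/4 - 3*cos(s)/2 - 18)/(cos(2*s) + 1)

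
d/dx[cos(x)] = -sin(x)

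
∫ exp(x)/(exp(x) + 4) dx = log(exp(x) + 4) + C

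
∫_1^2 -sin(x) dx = -cos(1) + cos(2)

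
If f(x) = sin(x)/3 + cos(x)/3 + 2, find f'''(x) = sin(x)/3 - cos(x)/3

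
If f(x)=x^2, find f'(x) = 2*x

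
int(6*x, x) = 3*x^2 + C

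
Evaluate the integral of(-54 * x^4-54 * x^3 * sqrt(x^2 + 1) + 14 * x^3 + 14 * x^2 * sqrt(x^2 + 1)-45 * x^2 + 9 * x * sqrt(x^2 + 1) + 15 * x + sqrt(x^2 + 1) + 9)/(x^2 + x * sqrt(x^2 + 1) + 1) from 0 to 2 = -98 + log(2 + sqrt(5))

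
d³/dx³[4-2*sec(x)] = 2*(1 - 6/cos(x)^2)*sin(x)/cos(x)^2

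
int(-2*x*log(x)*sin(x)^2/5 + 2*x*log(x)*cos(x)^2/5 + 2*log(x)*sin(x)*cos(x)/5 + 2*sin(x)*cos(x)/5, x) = x*log(x)*sin(2*x)/5 + C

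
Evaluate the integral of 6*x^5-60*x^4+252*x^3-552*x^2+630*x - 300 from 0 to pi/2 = -125 + ((-2 + pi/2)^2 + 1)^3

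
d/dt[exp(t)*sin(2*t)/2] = (sin(2*t)/2 + cos(2*t))*exp(t)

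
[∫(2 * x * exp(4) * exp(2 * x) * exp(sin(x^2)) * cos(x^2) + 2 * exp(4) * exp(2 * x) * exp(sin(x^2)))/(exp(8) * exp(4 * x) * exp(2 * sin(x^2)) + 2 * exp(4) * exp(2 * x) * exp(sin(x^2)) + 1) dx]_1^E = -exp(sin(1) + 6)/(1 + exp(sin(1) + 6)) + exp(sin(exp(2)) + 4 + 2*E)/(1 + exp(sin(exp(2)) + 4 + 2*E))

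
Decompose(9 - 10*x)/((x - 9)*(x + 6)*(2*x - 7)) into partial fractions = 104/(209*(2*x - 7)) + 23/(95*(x + 6)) - 27/(55*(x - 9))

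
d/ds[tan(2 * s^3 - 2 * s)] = 6*s^2*tan(2*s^3 - 2*s)^2 + 6*s^2 - 2*tan(2*s^3 - 2*s)^2 - 2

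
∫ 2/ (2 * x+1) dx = log(2*x + 1) + C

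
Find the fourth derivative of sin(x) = sin(x)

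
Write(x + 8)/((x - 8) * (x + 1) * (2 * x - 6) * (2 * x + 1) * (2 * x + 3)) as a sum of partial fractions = 13/(171*(2*x + 3)) + 15/(119*(2*x + 1)) - 7/(72*(x + 1)) - 11/(2520*(x - 3)) + 8/(14535*(x - 8))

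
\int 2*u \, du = u^2 + C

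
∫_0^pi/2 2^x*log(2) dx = -1 + 2^(pi/2)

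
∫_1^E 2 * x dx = -1 + exp(2)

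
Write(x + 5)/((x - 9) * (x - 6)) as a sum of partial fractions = -11/(3*(x - 6)) + 14/(3*(x - 9))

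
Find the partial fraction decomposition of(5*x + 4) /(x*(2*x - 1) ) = 13/(2*x - 1) - 4/x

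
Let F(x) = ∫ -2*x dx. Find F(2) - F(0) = -4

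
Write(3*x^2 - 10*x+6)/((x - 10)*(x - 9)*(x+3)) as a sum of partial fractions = 21/(52*(x + 3)) - 53/(4*(x - 9)) + 206/(13*(x - 10))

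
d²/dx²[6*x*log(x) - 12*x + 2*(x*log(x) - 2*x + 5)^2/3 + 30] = (4*x*log(x)^2 - 4*x*log(x) - 4*x + 38)/(3*x)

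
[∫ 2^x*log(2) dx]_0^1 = 1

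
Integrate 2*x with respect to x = x^2 + C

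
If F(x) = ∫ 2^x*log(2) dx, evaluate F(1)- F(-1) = 3/2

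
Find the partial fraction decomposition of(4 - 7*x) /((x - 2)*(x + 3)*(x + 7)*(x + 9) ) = -67/(132*(x + 9)) + 53/(72*(x + 7)) - 5/(24*(x + 3)) - 2/(99*(x - 2))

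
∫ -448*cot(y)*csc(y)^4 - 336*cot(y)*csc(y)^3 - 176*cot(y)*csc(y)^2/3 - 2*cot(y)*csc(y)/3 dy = 2*(42*(2*csc(y) + 1)^2*csc(y) + 2*csc(y) + 1)*csc(y)/3 + C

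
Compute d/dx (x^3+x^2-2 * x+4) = 3*x^2 + 2*x - 2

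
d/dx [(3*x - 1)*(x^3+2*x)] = 12*x^3 - 3*x^2 + 12*x - 2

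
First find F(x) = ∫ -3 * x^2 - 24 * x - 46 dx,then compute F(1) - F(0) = -59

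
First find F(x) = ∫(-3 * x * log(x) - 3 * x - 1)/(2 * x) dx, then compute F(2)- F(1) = -7*log(2)/2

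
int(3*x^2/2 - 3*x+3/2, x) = x^3/2 - 3*x^2/2 + 3*x/2 + C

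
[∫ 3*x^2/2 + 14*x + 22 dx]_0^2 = 76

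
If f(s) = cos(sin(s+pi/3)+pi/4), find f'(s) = -sin(sin(s + pi/3) + pi/4)*cos(s + pi/3)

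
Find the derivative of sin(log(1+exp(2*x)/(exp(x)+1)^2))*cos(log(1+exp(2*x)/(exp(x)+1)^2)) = 2*exp(2*x)*cos(2*log(1 + exp(2*x)/(exp(2*x) + 2*exp(x) + 1)))/(2*exp(3*x) + 4*exp(2*x) + 3*exp(x) + 1)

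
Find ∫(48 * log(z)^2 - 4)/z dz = 16*log(z)^3 - 4*log(z) + C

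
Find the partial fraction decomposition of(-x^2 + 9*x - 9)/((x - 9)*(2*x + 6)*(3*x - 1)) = 11/(104*(3*x - 1)) - 3/(16*(x + 3)) - 3/(208*(x - 9))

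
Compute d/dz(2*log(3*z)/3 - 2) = 2/(3*z)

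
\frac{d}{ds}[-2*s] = -2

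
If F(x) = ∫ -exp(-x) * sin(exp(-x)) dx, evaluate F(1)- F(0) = -cos(exp(-1)) + cos(1)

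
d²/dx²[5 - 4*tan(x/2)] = -2*sin(x/2)/cos(x/2)^3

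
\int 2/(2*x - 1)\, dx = log(1 - 2*x) + C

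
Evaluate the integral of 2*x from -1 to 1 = 0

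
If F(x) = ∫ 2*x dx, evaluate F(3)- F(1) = 8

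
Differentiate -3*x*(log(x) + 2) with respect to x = -3*log(x) - 9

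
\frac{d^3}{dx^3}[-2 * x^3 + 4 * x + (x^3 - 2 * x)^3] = 504*x^6 - 1260*x^4 + 720*x^2 - 60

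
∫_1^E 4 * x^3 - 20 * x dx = (-1 + (-2 + E)^2)*(-1 + (2 + E)^2)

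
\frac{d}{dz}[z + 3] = 1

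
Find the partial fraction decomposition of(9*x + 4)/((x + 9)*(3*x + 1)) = 3/(26*(3*x + 1)) + 77/(26*(x + 9))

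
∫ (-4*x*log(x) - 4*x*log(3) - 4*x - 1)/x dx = -(4*x + 1)*log(3*x) + C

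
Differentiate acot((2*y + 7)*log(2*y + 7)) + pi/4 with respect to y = (-2*log(2*y + 7) - 2)/(4*y^2*log(2*y + 7)^2 + 28*y*log(2*y + 7)^2 + 49*log(2*y + 7)^2 + 1)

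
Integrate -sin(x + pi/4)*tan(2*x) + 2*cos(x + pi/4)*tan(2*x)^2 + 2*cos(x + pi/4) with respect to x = cos(x + pi/4)*tan(2*x) + C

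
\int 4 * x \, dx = 2*x^2 + C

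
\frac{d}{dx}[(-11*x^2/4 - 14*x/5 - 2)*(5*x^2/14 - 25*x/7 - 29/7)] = -55*x^3/14 + 741*x^2/28 + 579*x/14 + 656/35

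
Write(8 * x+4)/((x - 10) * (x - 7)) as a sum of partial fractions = -20/(x - 7) + 28/(x - 10)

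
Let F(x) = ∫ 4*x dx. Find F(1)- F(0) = 2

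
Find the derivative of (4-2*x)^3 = -24*x^2 + 96*x - 96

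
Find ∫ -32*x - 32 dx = -16*x^2 - 32*x + C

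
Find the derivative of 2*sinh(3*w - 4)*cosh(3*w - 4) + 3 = 6*cosh(6*w - 8)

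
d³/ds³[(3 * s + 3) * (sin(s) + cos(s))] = 3*s*sin(s) - 3*s*cos(s) - 6*sin(s) - 12*cos(s)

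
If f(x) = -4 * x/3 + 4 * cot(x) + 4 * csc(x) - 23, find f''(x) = -4/sin(x) + 8*cos(x)/sin(x)^3 + 8/sin(x)^3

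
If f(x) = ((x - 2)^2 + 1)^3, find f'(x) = 6*x^5 - 60*x^4 + 252*x^3 - 552*x^2 + 630*x - 300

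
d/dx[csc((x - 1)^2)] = 4*(1 - x)*cos(x^2 - 2*x + 1)/(1 - cos(2*(x^2 - 2*x + 1)))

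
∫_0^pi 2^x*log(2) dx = -1 + 2^pi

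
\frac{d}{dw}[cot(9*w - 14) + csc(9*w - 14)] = -9*cot(9*w - 14)^2 - 9*cot(9*w - 14)*csc(9*w - 14) - 9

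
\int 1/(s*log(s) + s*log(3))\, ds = log(log(3*s)) + C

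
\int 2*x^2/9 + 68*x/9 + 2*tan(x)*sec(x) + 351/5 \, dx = 2*x^3/27 + 34*x^2/9 + 351*x/5 + 2*sec(x) + C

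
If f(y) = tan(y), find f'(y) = cos(y)^(-2)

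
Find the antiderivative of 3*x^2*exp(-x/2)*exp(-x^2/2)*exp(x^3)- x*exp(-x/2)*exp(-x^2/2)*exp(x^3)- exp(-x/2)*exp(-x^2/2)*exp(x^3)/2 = exp(-x*(-2*x^2 + x + 1)/2) + C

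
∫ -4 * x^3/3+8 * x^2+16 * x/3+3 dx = -x^4/3 + 8*x^3/3 + 8*x^2/3 + 3*x + C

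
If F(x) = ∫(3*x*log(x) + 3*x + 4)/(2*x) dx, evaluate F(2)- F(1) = 5*log(2)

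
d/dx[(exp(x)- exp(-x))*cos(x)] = sqrt(2)*(exp(2*x)*cos(x + pi/4) + sin(x + pi/4))*exp(-x)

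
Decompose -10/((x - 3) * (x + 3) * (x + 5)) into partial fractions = -5/(8*(x + 5)) + 5/(6*(x + 3)) - 5/(24*(x - 3))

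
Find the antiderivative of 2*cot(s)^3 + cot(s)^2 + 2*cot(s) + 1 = -1/tan(s) - 1/sin(s)^2 + C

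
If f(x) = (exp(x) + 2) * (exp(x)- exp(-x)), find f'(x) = (2*exp(3*x) + 2*exp(2*x) + 2)*exp(-x)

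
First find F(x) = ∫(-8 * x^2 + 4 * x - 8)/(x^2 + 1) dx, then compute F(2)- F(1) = -8 - 2*log(2) + 2*log(5)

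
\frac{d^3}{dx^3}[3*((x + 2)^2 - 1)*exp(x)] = 3*x^2*exp(x) + 30*x*exp(x) + 63*exp(x)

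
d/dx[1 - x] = -1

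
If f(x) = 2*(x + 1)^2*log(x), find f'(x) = (4*x^2*log(x) + 2*x^2 + 4*x*log(x) + 4*x + 2)/x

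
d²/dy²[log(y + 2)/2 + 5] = -1/(2*y^2 + 8*y + 8)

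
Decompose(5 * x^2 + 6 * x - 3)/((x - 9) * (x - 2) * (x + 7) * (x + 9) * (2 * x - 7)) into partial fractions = -1268/(17325*(2*x - 7)) + 29/(825*(x + 9)) - 25/(756*(x + 7)) + 29/(2079*(x - 2)) + 19/(924*(x - 9))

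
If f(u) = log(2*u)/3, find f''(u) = -1/(3*u^2)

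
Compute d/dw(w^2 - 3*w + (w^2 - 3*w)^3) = 6*w^5 - 45*w^4 + 108*w^3 - 81*w^2 + 2*w - 3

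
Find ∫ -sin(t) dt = cos(t) + C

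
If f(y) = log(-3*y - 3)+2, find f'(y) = 1/(y + 1)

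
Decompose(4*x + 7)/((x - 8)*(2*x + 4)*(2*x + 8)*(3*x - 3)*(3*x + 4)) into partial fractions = 45/(12544*(3*x + 4)) - 1/(1280*(x + 4)) + 1/(1440*(x + 2)) - 11/(8820*(x - 1)) + 13/(94080*(x - 8))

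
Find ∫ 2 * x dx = x^2 + C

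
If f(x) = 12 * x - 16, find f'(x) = 12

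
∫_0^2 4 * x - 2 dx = 4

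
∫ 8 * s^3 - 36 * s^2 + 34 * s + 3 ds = 2*s^4 - 12*s^3 + 17*s^2 + 3*s + C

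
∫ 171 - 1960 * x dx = -980*x^2 + 171*x + C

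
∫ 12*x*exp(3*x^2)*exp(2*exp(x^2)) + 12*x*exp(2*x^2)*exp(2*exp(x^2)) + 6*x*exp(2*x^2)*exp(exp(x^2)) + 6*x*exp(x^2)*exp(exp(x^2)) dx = 3*exp(x^2 + exp(x^2)) + 3*exp(2*x^2 + 2*exp(x^2)) + C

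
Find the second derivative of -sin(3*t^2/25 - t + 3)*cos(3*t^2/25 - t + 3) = 72*t^2*sin(6*t^2/25 - 2*t + 6)/625 - 24*t*sin(6*t^2/25 - 2*t + 6)/25 + 2*sin(6*t^2/25 - 2*t + 6) - 6*cos(6*t^2/25 - 2*t + 6)/25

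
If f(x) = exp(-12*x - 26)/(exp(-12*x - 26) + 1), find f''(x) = (-144*exp(12*x + 26) + 144*exp(24*x + 52))/(exp(78)*exp(36*x) + 3*exp(52)*exp(24*x) + 3*exp(26)*exp(12*x) + 1)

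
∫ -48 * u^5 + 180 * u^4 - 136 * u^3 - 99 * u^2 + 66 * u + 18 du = -8*u^6 + 36*u^5 - 34*u^4 - 33*u^3 + 33*u^2 + 18*u + C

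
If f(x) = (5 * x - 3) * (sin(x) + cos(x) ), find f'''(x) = 5*x*sin(x) - 5*x*cos(x) - 18*sin(x) - 12*cos(x)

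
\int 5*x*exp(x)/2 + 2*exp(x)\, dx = (5*x - 1)*exp(x)/2 + C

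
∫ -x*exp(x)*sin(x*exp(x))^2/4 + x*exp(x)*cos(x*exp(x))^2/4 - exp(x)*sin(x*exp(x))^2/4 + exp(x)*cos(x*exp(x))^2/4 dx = sin(2*x*exp(x))/8 + C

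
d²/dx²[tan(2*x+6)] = 8*tan(2*x + 6)^3 + 8*tan(2*x + 6)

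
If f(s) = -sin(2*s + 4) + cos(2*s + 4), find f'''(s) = 8*sin(2*s + 4) + 8*cos(2*s + 4)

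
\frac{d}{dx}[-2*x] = -2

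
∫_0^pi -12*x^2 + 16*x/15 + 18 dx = -4*pi^3 + 8*pi^2/15 + 18*pi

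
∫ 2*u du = u^2 + C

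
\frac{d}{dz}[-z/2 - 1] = -1/2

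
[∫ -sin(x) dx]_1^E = cos(E) - cos(1)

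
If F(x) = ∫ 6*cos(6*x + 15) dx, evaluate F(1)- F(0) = -sin(15) + sin(21)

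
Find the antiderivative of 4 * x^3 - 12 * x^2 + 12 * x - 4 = x^4 - 4*x^3 + 6*x^2 - 4*x + C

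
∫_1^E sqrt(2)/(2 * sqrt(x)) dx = -sqrt(2) + sqrt(2)*exp(1/2)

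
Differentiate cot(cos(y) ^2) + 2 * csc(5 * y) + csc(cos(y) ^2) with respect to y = 2*sin(y)*cos(y)*cot(cos(y)^2)*csc(cos(y)^2) + sin(2*y) + sin(2*y)/tan(cos(2*y)/2 + 1/2)^2 - 10*cot(5*y)*csc(5*y)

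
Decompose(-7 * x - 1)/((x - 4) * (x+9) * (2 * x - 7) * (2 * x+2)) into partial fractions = 34/(75*(2*x - 7)) - 31/(2600*(x + 9)) + 1/(120*(x + 1)) - 29/(130*(x - 4))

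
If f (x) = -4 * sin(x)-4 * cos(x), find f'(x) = 4*sin(x) - 4*cos(x)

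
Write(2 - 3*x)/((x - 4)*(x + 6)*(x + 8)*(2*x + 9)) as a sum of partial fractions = -124/(357*(2*x + 9)) - 13/(84*(x + 8)) + 1/(3*(x + 6)) - 1/(204*(x - 4))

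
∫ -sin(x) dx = cos(x) + C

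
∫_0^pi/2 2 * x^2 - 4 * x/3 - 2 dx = (-2 + pi/3)*(2 + (1 + pi/2)^2) + 6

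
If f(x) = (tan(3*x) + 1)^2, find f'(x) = 6*(sin(3*x)/cos(3*x) + 1)/cos(3*x)^2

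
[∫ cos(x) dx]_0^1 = sin(1)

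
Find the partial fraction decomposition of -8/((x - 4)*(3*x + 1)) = 24/(13*(3*x + 1)) - 8/(13*(x - 4))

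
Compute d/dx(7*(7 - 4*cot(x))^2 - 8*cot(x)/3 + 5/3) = 32*(37/3 - 7*cos(x)/sin(x))/sin(x)^2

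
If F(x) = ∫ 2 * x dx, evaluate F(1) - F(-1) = 0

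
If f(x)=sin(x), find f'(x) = cos(x)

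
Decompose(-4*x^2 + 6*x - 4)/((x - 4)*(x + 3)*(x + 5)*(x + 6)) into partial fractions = 92/(15*(x + 6)) - 67/(9*(x + 5)) + 29/(21*(x + 3)) - 22/(315*(x - 4))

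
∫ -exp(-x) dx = exp(-x) + C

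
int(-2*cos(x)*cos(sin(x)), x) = -2*sin(sin(x)) + C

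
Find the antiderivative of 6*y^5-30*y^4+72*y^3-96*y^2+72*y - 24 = y^6 - 6*y^5 + 18*y^4 - 32*y^3 + 36*y^2 - 24*y + C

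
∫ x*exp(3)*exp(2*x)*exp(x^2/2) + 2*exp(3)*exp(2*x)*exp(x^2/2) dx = exp((x + 2)^2/2 + 1) + C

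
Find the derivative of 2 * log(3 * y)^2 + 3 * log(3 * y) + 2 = (4*log(y) + 3 + 4*log(3))/y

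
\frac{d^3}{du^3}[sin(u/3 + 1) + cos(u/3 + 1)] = -sqrt(2)*cos(u/3 + pi/4 + 1)/27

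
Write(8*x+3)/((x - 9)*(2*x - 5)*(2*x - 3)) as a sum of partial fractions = 1/(2*x - 3) - 23/(13*(2*x - 5)) + 5/(13*(x - 9))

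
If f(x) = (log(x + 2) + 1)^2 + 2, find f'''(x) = (4*log(x + 2) - 2)/(x^3 + 6*x^2 + 12*x + 8)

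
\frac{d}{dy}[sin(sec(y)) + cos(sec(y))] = sqrt(2)*sin(y)*cos(pi/4 + 1/cos(y))/cos(y)^2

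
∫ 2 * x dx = x^2 + C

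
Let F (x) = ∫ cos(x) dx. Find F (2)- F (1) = -sin(1) + sin(2)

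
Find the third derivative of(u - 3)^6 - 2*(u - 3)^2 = 120*u^3 - 1080*u^2 + 3240*u - 3240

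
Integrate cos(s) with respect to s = sin(s) + C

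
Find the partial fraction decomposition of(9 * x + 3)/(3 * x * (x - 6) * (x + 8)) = -23/(112*(x + 8)) + 19/(84*(x - 6)) - 1/(48*x)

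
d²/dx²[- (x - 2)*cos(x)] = x*cos(x) + 2*sin(x) - 2*cos(x)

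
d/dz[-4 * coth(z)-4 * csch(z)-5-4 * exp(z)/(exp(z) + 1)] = 4*(exp(2*z)*cosh(z) + exp(2*z) - exp(z)*sinh(z)^2 + 2*exp(z)*cosh(z) + 2*exp(z) + cosh(z) + 1)/((exp(z) + 1)^2*sinh(z)^2)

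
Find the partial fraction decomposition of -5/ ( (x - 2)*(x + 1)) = 5/(3*(x + 1)) - 5/(3*(x - 2))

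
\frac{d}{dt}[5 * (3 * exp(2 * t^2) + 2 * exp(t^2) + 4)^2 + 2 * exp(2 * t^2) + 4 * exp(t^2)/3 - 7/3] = 360*t*exp(4*t^2) + 360*t*exp(3*t^2) + 568*t*exp(2*t^2) + 488*t*exp(t^2)/3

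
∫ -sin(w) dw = cos(w) + C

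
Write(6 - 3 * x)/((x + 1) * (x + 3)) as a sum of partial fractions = -15/(2*(x + 3)) + 9/(2*(x + 1))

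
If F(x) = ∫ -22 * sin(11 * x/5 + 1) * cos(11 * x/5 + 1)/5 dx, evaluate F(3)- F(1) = -cos(32/5)/2 + cos(76/5)/2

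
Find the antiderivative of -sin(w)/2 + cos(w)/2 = sqrt(2)*sin(w + pi/4)/2 + C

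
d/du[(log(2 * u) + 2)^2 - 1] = (2*log(u) + 2*log(2) + 4)/u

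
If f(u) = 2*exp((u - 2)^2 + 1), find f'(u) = 4*u*exp(u^2 - 4*u + 5) - 8*exp(u^2 - 4*u + 5)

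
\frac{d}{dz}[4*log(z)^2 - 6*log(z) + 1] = (8*log(z) - 6)/z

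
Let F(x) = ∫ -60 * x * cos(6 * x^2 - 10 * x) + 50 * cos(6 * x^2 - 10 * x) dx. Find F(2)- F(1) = -10*sin(4)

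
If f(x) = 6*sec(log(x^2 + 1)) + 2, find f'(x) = 12*x*tan(log(x^2 + 1))*sec(log(x^2 + 1))/(x^2 + 1)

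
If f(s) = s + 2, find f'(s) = 1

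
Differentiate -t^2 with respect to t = -2*t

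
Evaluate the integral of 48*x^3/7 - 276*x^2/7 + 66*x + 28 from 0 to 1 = 347/7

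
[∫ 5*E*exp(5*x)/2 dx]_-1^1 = -exp(-4)/2 + exp(6)/2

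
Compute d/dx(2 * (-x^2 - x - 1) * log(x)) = (-4*x^2*log(x) - 2*x^2 - 2*x*log(x) - 2*x - 2)/x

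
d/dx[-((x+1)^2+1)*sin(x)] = -x^2*cos(x) - 2*x*sin(x) - 2*x*cos(x) - 2*sin(x) - 2*cos(x)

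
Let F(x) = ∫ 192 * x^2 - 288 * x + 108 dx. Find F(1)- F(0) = 28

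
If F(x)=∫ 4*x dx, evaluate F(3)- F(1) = 16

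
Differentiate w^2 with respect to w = 2*w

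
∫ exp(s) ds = exp(s) + C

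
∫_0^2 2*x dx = 4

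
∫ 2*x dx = x^2 + C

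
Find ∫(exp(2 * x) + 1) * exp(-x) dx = 2*sinh(x) + C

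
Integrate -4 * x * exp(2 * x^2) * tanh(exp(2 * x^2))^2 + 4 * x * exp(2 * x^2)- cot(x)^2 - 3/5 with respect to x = 2*x/5 + cot(x) + tanh(exp(2*x^2)) + C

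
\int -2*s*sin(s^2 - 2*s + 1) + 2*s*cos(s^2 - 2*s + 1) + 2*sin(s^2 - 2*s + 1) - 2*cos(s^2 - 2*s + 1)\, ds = sin((s - 1)^2) + cos((s - 1)^2) + C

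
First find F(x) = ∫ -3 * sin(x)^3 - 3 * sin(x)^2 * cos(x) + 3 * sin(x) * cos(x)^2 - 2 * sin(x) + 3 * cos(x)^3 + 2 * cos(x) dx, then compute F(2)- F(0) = -3 + 2*cos(2) + (cos(2) + sin(2))^3 + 2*sin(2)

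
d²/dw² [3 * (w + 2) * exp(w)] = 3*w*exp(w) + 12*exp(w)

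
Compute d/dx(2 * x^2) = 4*x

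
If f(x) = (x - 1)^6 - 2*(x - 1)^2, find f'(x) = 6*x^5 - 30*x^4 + 60*x^3 - 60*x^2 + 26*x - 2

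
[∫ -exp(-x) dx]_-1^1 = -E + exp(-1)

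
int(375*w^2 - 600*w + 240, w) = 125*w^3 - 300*w^2 + 240*w + C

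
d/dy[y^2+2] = 2*y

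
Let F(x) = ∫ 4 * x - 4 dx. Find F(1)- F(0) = -2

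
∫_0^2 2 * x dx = 4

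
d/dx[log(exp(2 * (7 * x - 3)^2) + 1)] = (196*x*exp(98*x^2 - 84*x + 18) - 84*exp(98*x^2 - 84*x + 18))/(1 + exp(18)*exp(-84*x)*exp(98*x^2))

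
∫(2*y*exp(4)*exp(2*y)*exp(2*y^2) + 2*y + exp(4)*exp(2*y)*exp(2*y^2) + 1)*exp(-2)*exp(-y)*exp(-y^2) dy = 2*sinh(y^2 + y + 2) + C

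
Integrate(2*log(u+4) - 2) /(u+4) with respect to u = (log(u + 4) - 1)^2 + C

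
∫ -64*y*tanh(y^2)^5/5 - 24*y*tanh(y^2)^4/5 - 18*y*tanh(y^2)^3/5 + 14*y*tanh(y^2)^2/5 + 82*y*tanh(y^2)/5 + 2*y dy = (4*tanh(y^2)^2 + tanh(y^2) - 10)^2/10 + 12*tanh(y^2)^2 + 3*tanh(y^2) + C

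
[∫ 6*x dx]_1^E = -3 + 3*exp(2)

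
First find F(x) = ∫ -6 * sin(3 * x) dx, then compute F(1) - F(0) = -2 + 2*cos(3)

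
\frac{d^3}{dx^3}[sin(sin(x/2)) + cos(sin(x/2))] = sqrt(2)*(3*sin(x/2)*sin(sin(x/2) + pi/4) - cos(x/2)^2*cos(sin(x/2) + pi/4) - cos(sin(x/2) + pi/4))*cos(x/2)/8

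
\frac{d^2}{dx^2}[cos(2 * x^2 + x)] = -16*x^2*cos(2*x^2 + x) - 8*x*cos(2*x^2 + x) - 4*sin(2*x^2 + x) - cos(2*x^2 + x)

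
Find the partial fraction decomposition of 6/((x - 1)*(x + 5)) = -1/(x + 5) + 1/(x - 1)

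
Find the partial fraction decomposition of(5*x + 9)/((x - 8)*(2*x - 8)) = -29/(8*(x - 4)) + 49/(8*(x - 8))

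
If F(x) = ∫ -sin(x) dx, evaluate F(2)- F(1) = -cos(1) + cos(2)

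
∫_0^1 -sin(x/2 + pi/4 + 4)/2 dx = -cos(pi/4 + 4) + cos(pi/4 + 9/2)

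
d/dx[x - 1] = 1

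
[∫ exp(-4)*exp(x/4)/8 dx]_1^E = -exp(-15/4)/2 + exp(-4 + E/4)/2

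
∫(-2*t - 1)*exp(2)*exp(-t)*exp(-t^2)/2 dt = exp(-t^2 - t + 2)/2 + C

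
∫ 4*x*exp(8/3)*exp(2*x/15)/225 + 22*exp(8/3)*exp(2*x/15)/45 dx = 2*(x + 20)*exp(2*x/15 + 8/3)/15 + C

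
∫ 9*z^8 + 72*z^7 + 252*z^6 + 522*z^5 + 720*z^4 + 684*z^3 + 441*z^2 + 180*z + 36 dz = z^9 + 9*z^8 + 36*z^7 + 87*z^6 + 144*z^5 + 171*z^4 + 147*z^3 + 90*z^2 + 36*z + C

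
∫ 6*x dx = 3*x^2 + C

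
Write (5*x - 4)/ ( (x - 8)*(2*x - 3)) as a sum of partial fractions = -7/(13*(2*x - 3)) + 36/(13*(x - 8))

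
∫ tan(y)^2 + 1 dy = tan(y) + C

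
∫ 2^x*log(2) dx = 2^x + C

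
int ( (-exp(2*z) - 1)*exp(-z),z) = -2*sinh(z) + C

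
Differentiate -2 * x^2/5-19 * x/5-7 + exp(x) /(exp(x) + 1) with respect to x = (-4*x*exp(2*x) - 8*x*exp(x) - 4*x - 19*exp(2*x) - 33*exp(x) - 19)/(5*exp(2*x) + 10*exp(x) + 5)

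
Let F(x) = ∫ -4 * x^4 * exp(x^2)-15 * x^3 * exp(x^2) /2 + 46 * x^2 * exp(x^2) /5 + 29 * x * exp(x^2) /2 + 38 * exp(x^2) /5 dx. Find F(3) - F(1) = -1079*exp(9)/20 - 257*E/20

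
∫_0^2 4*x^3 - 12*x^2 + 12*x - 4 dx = 0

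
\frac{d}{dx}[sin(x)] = cos(x)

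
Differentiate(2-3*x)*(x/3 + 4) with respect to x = -2*x - 34/3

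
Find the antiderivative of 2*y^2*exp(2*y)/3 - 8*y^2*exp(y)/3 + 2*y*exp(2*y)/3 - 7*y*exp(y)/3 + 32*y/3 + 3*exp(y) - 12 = 5*y*exp(y) - 20*y + (-y*exp(y) + 4*y + 3)^2/3 + C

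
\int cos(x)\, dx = sin(x) + C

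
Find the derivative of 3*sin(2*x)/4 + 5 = 3*cos(2*x)/2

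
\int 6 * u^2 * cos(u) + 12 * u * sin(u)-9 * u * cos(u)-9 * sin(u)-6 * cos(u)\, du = (6*u^2 - 9*u - 6)*sin(u) + C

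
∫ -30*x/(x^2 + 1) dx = -15*log(x^2 + 1) + C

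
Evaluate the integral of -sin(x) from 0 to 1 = -1 + cos(1)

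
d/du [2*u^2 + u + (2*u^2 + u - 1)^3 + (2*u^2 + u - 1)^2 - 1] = 48*u^5 + 60*u^4 - 8*u^3 - 21*u^2 + 4*u + 2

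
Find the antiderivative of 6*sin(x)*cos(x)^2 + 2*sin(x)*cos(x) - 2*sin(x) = (2*sin(x)^2 - cos(x))*cos(x) + C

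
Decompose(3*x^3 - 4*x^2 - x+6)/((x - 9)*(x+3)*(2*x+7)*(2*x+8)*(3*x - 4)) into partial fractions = -189/(138736*(3*x - 4)) + 269/(145*(2*x + 7)) - 123/(208*(x + 4)) - 9/(26*(x + 3)) + 31/(2990*(x - 9))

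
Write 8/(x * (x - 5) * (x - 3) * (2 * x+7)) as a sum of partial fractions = -64/(1547*(2*x + 7)) - 4/(39*(x - 3)) + 4/(85*(x - 5)) + 8/(105*x)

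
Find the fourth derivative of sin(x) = sin(x)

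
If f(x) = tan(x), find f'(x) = cos(x)^(-2)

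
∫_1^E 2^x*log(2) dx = -2 + 2^E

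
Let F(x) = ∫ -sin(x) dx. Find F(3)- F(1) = cos(3) - cos(1)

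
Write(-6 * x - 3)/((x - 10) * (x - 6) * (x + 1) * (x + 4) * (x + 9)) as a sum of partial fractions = 17/(3800*(x + 9)) - 1/(100*(x + 4)) + 1/(616*(x + 1)) + 13/(1400*(x - 6)) - 9/(1672*(x - 10))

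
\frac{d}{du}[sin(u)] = cos(u)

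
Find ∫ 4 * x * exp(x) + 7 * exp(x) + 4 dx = (4*x + 3)*(exp(x) + 1) + C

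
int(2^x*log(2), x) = 2^x + C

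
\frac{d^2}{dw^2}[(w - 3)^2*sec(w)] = (-w^2 + 2*w^2/cos(w)^2 + 4*w*sin(w)/cos(w) + 6*w - 12*w/cos(w)^2 - 12*sin(w)/cos(w) - 7 + 18/cos(w)^2)/cos(w)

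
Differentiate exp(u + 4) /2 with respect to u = exp(u + 4)/2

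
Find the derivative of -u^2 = -2*u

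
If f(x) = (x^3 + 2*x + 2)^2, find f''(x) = 30*x^4 + 48*x^2 + 24*x + 8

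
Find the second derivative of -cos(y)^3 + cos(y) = -cos(y)/4 + 9*cos(3*y)/4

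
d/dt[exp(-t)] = -exp(-t)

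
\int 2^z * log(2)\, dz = 2^z + C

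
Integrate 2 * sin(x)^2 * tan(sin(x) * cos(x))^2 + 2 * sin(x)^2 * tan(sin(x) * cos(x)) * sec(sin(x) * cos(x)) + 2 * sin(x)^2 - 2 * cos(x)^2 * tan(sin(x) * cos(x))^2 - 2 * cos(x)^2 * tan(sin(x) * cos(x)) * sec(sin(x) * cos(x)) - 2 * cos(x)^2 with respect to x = -2*tan(sin(2*x)/2) - 2/cos(sin(2*x)/2) + C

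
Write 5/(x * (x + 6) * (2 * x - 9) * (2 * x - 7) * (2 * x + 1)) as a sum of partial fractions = -1/(44*(2*x + 1)) - 5/(532*(2*x - 7)) + 1/(189*(2*x - 9)) + 5/(26334*(x + 6)) + 5/(378*x)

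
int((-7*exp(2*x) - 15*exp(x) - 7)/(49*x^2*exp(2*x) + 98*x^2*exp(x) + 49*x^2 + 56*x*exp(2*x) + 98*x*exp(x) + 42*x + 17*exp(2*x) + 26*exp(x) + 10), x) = acot(((7*x + 3)*(exp(x) + 1) + exp(x))/(exp(x) + 1)) + C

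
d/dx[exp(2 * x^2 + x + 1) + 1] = 4*x*exp(2*x^2 + x + 1) + exp(2*x^2 + x + 1)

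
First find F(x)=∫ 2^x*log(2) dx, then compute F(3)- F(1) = 6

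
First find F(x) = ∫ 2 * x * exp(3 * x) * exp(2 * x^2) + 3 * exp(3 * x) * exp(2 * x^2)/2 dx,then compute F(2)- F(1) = -exp(5)/2 + exp(14)/2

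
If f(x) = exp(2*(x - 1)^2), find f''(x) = 16*x^2*exp(2*x^2 - 4*x + 2) - 32*x*exp(2*x^2 - 4*x + 2) + 20*exp(2*x^2 - 4*x + 2)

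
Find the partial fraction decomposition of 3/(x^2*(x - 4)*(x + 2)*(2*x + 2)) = 1/(16*(x + 2)) - 3/(10*(x + 1)) + 1/(320*(x - 4)) + 15/(64*x) - 3/(16*x^2)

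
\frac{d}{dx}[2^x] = 2^x*log(2)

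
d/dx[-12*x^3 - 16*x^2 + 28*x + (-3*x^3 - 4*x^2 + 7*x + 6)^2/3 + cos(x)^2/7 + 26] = 18*x^5 + 40*x^4 - 104*x^3/3 - 128*x^2 - 94*x/3 - sin(2*x)/7 + 56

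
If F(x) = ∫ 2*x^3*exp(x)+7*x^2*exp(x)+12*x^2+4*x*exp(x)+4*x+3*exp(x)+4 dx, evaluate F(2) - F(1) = -6*E + 38 + 25*exp(2)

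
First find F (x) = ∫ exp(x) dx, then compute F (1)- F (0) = -1 + E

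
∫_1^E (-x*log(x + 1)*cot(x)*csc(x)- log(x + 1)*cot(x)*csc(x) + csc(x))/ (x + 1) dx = -log(2)*csc(1) + log(1 + E)*csc(E)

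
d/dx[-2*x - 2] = -2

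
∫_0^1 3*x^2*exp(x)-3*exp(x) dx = -3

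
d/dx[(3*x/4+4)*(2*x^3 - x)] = 6*x^3 + 24*x^2 - 3*x/2 - 4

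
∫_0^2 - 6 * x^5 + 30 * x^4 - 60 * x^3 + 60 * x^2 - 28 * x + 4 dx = 0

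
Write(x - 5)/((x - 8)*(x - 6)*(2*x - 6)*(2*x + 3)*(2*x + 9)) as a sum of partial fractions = -19/(23625*(2*x + 9)) + 13/(7695*(2*x + 3)) - 1/(2025*(x - 3)) - 1/(3780*(x - 6)) + 3/(9500*(x - 8))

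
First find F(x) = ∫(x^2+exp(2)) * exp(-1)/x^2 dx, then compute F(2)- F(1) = exp(-1) + E/2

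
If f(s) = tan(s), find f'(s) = cos(s)^(-2)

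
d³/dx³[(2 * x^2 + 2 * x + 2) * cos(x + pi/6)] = 2*x^2*sin(x + pi/6) + 2*x*sin(x + pi/6) - 12*x*cos(x + pi/6) - 10*sin(x + pi/6) - 6*cos(x + pi/6)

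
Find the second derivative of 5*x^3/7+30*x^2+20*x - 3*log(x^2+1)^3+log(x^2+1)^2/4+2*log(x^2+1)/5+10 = (150*x^5 + 2100*x^4 + 300*x^3 + 630*x^2*log(x^2 + 1)^2 - 2555*x^2*log(x^2 + 1) + 4242*x^2 + 150*x - 630*log(x^2 + 1)^2 + 35*log(x^2 + 1) + 2128)/(35*x^4 + 70*x^2 + 35)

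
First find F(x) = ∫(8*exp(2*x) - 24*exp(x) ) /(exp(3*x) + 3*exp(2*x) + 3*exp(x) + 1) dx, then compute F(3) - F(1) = -24*exp(3)/(1 + exp(3)) - 16*exp(2)/(1 + E)^2 + 16*exp(6)/(1 + exp(3))^2 + 24*E/(1 + E)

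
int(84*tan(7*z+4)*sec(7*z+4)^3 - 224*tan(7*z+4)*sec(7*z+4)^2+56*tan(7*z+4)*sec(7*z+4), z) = 4*(sec(7*z + 4)^2 - 4*sec(7*z + 4) + 2)*sec(7*z + 4) + C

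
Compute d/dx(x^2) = 2*x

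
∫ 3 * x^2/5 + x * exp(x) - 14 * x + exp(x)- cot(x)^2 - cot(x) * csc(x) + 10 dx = x^3/5 - 7*x^2 + x*exp(x) + 11*x + cot(x) + csc(x) + C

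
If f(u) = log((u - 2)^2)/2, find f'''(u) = 2/(u^3 - 6*u^2 + 12*u - 8)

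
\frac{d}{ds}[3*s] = 3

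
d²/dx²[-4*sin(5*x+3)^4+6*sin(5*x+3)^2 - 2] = 400*sin(5*x + 3)^4 - 1200*sin(5*x + 3)^2*cos(5*x + 3)^2 - 300*sin(5*x + 3)^2 + 300*cos(5*x + 3)^2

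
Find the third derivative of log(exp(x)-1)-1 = (exp(2*x) + exp(x))/(exp(3*x) - 3*exp(2*x) + 3*exp(x) - 1)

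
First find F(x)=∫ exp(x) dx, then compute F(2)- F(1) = -E + exp(2)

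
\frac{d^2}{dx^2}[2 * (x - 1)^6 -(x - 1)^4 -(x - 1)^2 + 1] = 60*x^4 - 240*x^3 + 348*x^2 - 216*x + 46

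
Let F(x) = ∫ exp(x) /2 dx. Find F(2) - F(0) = -1/2 + exp(2)/2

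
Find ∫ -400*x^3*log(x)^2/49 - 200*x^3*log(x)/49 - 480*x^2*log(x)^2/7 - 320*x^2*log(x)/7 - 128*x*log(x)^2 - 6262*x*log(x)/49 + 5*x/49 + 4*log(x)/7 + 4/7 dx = x*(5*x + 28)*(-4*x*(5*x + 28)*log(x) + 1)*log(x)/49 + C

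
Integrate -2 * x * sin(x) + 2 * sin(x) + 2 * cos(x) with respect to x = (2*x - 2)*cos(x) + C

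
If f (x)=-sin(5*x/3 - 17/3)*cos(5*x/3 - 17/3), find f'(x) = -5*cos(2*(5*x - 17)/3)/3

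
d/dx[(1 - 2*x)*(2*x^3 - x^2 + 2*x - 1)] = -16*x^3 + 12*x^2 - 10*x + 4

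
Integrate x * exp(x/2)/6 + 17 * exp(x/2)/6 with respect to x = (x + 15)*exp(x/2)/3 + C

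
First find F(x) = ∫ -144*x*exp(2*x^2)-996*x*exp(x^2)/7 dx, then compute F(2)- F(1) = -4*(3 + 3*exp(4))^2 - 6*E/7 + 6*exp(4)/7 + 4*(3 + 3*E)^2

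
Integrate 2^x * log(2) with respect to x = 2^x + C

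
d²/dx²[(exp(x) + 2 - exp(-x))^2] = (4*exp(4*x) + 4*exp(3*x) - 4*exp(x) + 4)*exp(-2*x)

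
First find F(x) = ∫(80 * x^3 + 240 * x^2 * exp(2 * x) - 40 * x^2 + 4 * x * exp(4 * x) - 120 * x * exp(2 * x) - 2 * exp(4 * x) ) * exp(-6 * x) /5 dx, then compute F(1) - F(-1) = -8*exp(6)/3 - 2*exp(2)/5 - 12*exp(-4) - 2*exp(-2)/5 - 8*exp(-6)/3 + 12*exp(4)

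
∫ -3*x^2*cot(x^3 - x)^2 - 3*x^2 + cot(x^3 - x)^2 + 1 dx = cot(x^3 - x) + C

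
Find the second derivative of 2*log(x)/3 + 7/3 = -2/(3*x^2)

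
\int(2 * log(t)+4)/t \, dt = (log(t) + 2)^2 + C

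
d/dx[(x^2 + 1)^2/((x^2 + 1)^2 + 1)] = (4*x^3 + 4*x)/(x^8 + 4*x^6 + 8*x^4 + 8*x^2 + 4)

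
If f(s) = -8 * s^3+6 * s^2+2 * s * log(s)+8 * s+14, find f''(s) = (-48*s^2 + 12*s + 2)/s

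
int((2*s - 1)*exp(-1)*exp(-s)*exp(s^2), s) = exp(s^2 - s - 1) + C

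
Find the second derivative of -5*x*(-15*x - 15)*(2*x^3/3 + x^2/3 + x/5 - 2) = 1000*x^3 + 900*x^2 + 240*x - 270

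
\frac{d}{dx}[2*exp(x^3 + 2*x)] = 6*x^2*exp(x^3 + 2*x) + 4*exp(x^3 + 2*x)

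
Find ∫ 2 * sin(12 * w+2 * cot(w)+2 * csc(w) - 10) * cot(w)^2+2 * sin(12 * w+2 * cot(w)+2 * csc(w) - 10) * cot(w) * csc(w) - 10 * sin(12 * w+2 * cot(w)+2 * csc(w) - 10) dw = cos(12*w + 2*cot(w) + 2*csc(w) - 10) + C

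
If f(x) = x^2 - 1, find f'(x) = 2*x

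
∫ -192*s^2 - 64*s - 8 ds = -64*s^3 - 32*s^2 - 8*s + C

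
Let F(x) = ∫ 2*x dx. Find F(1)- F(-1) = 0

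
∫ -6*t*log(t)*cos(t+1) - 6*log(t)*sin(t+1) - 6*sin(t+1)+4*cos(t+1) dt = (-6*t*log(t) + 4)*sin(t + 1) + C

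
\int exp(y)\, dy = exp(y) + C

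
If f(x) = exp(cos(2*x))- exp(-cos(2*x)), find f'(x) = (-2*exp(2*cos(2*x))*sin(2*x) - 2*sin(2*x))*exp(-cos(2*x))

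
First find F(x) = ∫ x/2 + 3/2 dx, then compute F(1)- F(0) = 7/4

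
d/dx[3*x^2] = 6*x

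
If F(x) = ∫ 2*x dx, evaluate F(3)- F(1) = 8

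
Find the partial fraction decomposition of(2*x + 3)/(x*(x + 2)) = 1/(2*(x + 2)) + 3/(2*x)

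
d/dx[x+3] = 1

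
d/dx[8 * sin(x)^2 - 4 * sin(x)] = 4*(4*sin(x) - 1)*cos(x)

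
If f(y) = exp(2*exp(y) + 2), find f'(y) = 2*exp(y + 2*exp(y) + 2)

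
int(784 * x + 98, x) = 392*x^2 + 98*x + C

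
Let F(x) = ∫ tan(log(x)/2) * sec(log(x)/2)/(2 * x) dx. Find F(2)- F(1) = -1 + sec(log(2)/2)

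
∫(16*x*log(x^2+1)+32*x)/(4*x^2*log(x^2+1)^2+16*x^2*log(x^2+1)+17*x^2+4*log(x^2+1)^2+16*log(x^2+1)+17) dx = log(4*(log(x^2 + 1) + 2)^2 + 1) + C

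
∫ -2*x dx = -x^2 + C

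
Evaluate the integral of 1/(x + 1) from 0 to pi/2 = -log(5) + log(5 + 5*pi/2)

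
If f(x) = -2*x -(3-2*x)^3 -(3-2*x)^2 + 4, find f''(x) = 48*x - 80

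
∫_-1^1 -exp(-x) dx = -E + exp(-1)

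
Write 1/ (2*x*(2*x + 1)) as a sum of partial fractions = -1/(2*x + 1) + 1/(2*x)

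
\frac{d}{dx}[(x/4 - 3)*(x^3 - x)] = x^3 - 9*x^2 - x/2 + 3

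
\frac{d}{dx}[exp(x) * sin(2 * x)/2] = (sin(2*x)/2 + cos(2*x))*exp(x)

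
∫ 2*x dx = x^2 + C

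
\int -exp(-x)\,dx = exp(-x) + C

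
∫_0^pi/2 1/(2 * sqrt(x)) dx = sqrt(2)*sqrt(pi)/2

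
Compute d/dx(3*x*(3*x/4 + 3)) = 9*x/2 + 9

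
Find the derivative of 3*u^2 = 6*u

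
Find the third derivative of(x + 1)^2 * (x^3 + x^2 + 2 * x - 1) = 60*x^2 + 72*x + 30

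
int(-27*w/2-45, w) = -27*w^2/4 - 45*w + C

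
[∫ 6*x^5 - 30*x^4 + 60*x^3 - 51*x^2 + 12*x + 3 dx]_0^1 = 2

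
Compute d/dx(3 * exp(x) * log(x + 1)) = (3*x*exp(x)*log(x + 1) + 3*exp(x)*log(x + 1) + 3*exp(x))/(x + 1)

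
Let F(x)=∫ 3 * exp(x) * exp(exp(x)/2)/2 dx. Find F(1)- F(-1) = -3*exp(exp(-1)/2) + 3*exp(E/2)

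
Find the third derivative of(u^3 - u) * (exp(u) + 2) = u^3*exp(u) + 9*u^2*exp(u) + 17*u*exp(u) + 3*exp(u) + 12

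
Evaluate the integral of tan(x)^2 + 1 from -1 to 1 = 2*tan(1)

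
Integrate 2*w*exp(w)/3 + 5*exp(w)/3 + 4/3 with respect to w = (2*w + 3)*(exp(w) + 2)/3 + C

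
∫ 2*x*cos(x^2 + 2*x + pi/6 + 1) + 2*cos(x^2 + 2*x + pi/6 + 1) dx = sin((x + 1)^2 + pi/6) + C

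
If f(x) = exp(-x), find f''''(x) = exp(-x)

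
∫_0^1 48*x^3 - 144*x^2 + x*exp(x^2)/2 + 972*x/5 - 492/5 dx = -749/20 + E/4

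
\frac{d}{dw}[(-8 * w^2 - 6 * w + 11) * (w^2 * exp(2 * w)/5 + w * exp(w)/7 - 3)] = -16*w^4*exp(2*w)/5 - 44*w^3*exp(2*w)/5 - 8*w^3*exp(w)/7 + 4*w^2*exp(2*w)/5 - 30*w^2*exp(w)/7 + 22*w*exp(2*w)/5 - w*exp(w)/7 + 48*w + 11*exp(w)/7 + 18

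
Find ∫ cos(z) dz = sin(z) + C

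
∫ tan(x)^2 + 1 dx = tan(x) + C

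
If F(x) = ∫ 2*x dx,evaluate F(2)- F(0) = 4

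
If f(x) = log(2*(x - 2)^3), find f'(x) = 3/(x - 2)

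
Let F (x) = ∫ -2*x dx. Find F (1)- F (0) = -1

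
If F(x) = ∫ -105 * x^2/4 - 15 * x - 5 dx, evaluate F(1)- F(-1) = -55/2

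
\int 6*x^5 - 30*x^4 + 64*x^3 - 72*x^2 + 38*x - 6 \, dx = x^6 - 6*x^5 + 16*x^4 - 24*x^3 + 19*x^2 - 6*x + C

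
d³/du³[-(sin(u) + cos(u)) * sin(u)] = 4*sqrt(2)*sin(2*u + pi/4)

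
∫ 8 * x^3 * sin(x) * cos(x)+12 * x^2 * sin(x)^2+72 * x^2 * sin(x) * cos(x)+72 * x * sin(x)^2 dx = 4*x^2*(x + 9)*sin(x)^2 + C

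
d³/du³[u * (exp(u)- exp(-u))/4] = (u*exp(2*u) + u + 3*exp(2*u) - 3)*exp(-u)/4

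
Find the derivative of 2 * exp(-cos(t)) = 2*exp(-cos(t))*sin(t)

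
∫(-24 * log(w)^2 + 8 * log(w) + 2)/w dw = 2*(-4*log(w)^2 + 2*log(w) + 1)*log(w) + C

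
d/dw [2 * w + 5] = 2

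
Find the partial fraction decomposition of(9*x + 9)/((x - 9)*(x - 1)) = -9/(4*(x - 1)) + 45/(4*(x - 9))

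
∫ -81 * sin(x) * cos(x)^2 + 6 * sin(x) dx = 27*cos(x)^3 - 6*cos(x) + C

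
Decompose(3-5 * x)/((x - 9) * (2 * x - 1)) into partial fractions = -1/(17*(2*x - 1)) - 42/(17*(x - 9))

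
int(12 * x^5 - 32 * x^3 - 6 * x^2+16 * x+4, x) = 2*x^6 - 8*x^4 - 2*x^3 + 8*x^2 + 4*x + C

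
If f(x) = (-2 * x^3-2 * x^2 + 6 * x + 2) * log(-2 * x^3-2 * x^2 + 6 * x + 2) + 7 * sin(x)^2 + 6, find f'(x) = -6*x^2*log(-x^3 - x^2 + 3*x + 1) - 6*x^2 - 6*x^2*log(2) - 4*x*log(-x^3 - x^2 + 3*x + 1) - 4*x - 4*x*log(2) + 6*log(-x^3 - x^2 + 3*x + 1) + 7*sin(2*x) + 6*log(2) + 6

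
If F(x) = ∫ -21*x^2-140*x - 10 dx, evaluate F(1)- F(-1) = -34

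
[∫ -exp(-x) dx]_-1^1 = -E + exp(-1)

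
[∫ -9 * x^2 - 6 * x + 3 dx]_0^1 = -3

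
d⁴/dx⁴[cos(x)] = cos(x)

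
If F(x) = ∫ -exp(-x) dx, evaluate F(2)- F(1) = -exp(-1) + exp(-2)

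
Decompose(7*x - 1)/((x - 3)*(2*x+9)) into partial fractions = 13/(3*(2*x + 9)) + 4/(3*(x - 3))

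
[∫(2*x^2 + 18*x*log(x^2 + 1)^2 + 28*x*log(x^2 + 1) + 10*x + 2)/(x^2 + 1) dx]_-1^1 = 4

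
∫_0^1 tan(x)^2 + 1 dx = tan(1)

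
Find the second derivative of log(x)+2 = -1/x^2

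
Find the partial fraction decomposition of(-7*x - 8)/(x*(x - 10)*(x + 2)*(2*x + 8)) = -5/(56*(x + 4)) + 1/(16*(x + 2)) - 13/(560*(x - 10)) + 1/(20*x)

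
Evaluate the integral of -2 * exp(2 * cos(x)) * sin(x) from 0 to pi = -exp(2) + exp(-2)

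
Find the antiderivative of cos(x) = sin(x) + C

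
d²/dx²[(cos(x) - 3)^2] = 6*cos(x) - 2*cos(2*x)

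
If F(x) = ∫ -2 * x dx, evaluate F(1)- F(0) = -1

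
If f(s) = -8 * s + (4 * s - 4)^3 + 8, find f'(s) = 192*s^2 - 384*s + 184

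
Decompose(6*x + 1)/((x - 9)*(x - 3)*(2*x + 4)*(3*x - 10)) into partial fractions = -567/(544*(3*x - 10)) + 1/(160*(x + 2)) + 19/(60*(x - 3)) + 5/(204*(x - 9))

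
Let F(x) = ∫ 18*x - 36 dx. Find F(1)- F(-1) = -72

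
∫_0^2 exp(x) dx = -1 + exp(2)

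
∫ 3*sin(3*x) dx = -cos(3*x) + C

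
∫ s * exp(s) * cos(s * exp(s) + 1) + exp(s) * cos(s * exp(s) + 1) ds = sin(s*exp(s) + 1) + C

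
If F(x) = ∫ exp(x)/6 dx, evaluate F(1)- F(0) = -1/6 + E/6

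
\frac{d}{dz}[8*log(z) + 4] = 8/z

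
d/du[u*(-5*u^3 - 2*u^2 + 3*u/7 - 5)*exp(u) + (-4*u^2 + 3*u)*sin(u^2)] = -5*u^4*exp(u) - 22*u^3*exp(u) - 8*u^3*cos(u^2) - 39*u^2*exp(u)/7 + 6*u^2*cos(u^2) - 29*u*exp(u)/7 - 8*u*sin(u^2) - 5*exp(u) + 3*sin(u^2)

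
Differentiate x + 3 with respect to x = 1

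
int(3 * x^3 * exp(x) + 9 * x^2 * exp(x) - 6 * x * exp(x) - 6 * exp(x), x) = 3*x*(x^2 - 2)*exp(x) + C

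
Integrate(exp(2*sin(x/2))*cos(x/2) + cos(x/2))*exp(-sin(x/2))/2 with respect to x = 2*sinh(sin(x/2)) + C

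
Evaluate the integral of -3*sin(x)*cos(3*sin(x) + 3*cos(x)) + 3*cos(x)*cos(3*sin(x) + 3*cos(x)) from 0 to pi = -2*sin(3)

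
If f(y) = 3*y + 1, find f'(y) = 3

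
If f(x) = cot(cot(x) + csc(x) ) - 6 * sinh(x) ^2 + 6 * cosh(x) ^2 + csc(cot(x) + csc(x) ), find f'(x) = (cos(x)*cos(1/tan(x) + 1/sin(x)) + cos(x) + cos(1/tan(x) + 1/sin(x)) + 1)/(sin(x)^2*sin(1/tan(x) + 1/sin(x))^2)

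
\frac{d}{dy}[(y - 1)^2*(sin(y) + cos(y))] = -y^2*sin(y) + y^2*cos(y) + 4*y*sin(y) - 3*sin(y) - cos(y)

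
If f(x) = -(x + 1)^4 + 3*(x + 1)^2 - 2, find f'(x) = -4*x^3 - 12*x^2 - 6*x + 2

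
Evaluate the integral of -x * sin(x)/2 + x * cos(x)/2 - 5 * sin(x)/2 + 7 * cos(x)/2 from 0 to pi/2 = pi/4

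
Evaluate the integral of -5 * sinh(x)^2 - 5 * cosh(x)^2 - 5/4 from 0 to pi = -5*sinh(2*pi)/2 - 5*pi/4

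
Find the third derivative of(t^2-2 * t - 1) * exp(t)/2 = t^2*exp(t)/2 + 2*t*exp(t) - exp(t)/2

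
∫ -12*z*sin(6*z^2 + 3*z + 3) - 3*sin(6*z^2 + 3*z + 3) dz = cos(6*z^2 + 3*z + 3) + C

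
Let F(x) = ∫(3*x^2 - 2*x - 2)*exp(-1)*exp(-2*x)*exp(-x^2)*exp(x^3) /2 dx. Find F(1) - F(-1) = -exp(-1)/2 + exp(-3)/2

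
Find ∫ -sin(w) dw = cos(w) + C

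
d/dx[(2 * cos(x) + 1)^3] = 6*(4*sin(x)^2 - 4*cos(x) - 5)*sin(x)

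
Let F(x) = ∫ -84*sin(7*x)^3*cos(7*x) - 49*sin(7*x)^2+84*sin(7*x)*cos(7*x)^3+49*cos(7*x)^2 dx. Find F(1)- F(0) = -3*cos(28)/4 + 3/4 + 7*sin(14)/2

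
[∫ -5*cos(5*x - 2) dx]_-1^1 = -sin(7) - sin(3)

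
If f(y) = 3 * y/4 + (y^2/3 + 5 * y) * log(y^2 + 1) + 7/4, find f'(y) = (8*y^3*log(y^2 + 1) + 8*y^3 + 60*y^2*log(y^2 + 1) + 129*y^2 + 8*y*log(y^2 + 1) + 60*log(y^2 + 1) + 9)/(12*y^2 + 12)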